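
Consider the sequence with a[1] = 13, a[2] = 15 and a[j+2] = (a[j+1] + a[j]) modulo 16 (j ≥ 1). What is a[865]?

We have a[1] = 13, a[2] = 15, a[3] = 12, a[4] = 11, a[5] = 7, a[6] = 2, a[7] = 9, a[8] = 11, a[9] = 4, a[10] = 15, a[11] = 3, a[12] = 2, a[13] = 5, a[14] = 7, a[15] = 12, a[16] = 3, a[17] = 15, a[18] = 2, a[19] = 1, a[20] = 3, a[21] = 4, a[22] = 7, a[23] = 11, a[24] = 2, a[25] = 13, a[26] = 15.
Since (a[25], a[26]) = (a[1], a[2]) = (13, 15) (two consecutive terms determine the rest), the sequence is periodic with period 24.
So a[865] = a[1 + ((865-1) mod 24)] = a[1] = 13.

13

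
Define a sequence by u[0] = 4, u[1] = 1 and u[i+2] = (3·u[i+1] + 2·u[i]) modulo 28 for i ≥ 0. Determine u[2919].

15

u[0] = 4; u[1] = 1; u[2] = 11; u[3] = 7; u[4] = 15; u[5] = 3; u[6] = 11; u[7] = 11; u[8] = 27; u[9] = 19; u[10] = 27; u[11] = 7; u[12] = 19; u[13] = 15; u[14] = 27; u[15] = 27; u[16] = 23; u[17] = 11; u[18] = 23; u[19] = 7; u[20] = 11; u[21] = 19; u[22] = 23; u[23] = 23; u[24] = 3; u[25] = 27; u[26] = 3; u[27] = 7; u[28] = 27; u[29] = 11; u[30] = 3; u[31] = 3; u[32] = 15; u[33] = 23; u[34] = 15; u[35] = 7; u[36] = 23; u[37] = 27; u[38] = 15; u[39] = 15; u[40] = 19; u[41] = 3; u[42] = 19; u[43] = 7; u[44] = 3; u[45] = 23; u[46] = 19; u[47] = 19; u[48] = 11; u[49] = 15; u[50] = 11; u[51] = 7.
Since (u[50], u[51]) = (u[2], u[3]) = (11, 7) (two consecutive terms determine the rest), the sequence is eventually periodic: after a pre-period of length 2 it cycles with period 48.
For i ≥ 2, u[i] depends only on (i - 2) mod 48. (2919 - 2) mod 48 = 37, so u[2919] = u[39] = 15.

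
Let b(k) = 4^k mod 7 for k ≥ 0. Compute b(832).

4

Listing terms: b(0) = 1, b(1) = 4, b(2) = 2, b(3) = 1.
The sequence repeats with period 3.
(832 - 0) mod 3 = 1, so b(832) = b(1) = 4.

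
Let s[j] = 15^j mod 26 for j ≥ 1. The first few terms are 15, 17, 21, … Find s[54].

25

s[1] = 15,  s[2] = 17,  s[3] = 21,  s[4] = 3,  s[5] = 19,  s[6] = 25,  s[7] = 11,  s[8] = 9,  s[9] = 5,  s[10] = 23,  s[11] = 7,  s[12] = 1,  s[13] = 15.
Since s[13] = s[1] = 15, the sequence is periodic with period 12.
So s[54] = s[1 + ((54-1) mod 12)] = s[6] = 25.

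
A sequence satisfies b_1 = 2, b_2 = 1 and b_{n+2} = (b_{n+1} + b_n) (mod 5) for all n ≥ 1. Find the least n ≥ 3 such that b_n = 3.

We have b_1 = 2; b_2 = 1; b_3 = 3; b_4 = 4; b_5 = 2; b_6 = 1.
The sequence repeats with period 4.
The value 3 first appears (with n ≥ 3) at b_3.

3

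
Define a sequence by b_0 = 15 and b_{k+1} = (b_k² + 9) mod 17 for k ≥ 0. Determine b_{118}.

b_0 = 15, b_1 = 13, b_2 = 8, b_3 = 5, b_4 = 0, b_5 = 9, b_6 = 5.
Since b_6 = b_3 = 5, the sequence is eventually periodic: after a pre-period of length 3 it cycles with period 3.
For k ≥ 3, b_k depends only on (k - 3) mod 3. (118 - 3) mod 3 = 1, so b_{118} = b_4 = 0.

0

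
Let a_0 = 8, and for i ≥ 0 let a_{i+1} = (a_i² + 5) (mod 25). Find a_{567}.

Computing terms: a_0 = 8, a_1 = 19, a_2 = 16, a_3 = 11, a_4 = 1, a_5 = 6, a_6 = 16.
Since a_6 = a_2 = 16, the sequence is eventually periodic: after a pre-period of length 2 it cycles with period 4.
For i ≥ 2, a_i depends only on (i - 2) mod 4. (567 - 2) mod 4 = 1, so a_{567} = a_3 = 11.

11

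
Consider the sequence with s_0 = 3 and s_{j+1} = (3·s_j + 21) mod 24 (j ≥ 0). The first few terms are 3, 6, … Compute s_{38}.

Listing terms: s_0 = 3,  s_1 = 6,  s_2 = 15,  s_3 = 18,  s_4 = 3.
The sequence repeats with period 4.
(38 - 0) mod 4 = 2, so s_{38} = s_2 = 15.

15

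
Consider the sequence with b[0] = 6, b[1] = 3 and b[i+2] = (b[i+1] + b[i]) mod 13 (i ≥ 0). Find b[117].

7

b[0] = 6; b[1] = 3; b[2] = 9; b[3] = 12; b[4] = 8; b[5] = 7; b[6] = 2; b[7] = 9; b[8] = 11; b[9] = 7; b[10] = 5; b[11] = 12; b[12] = 4; b[13] = 3; b[14] = 7; b[15] = 10; b[16] = 4; b[17] = 1; b[18] = 5; b[19] = 6; b[20] = 11; b[21] = 4; b[22] = 2; b[23] = 6; b[24] = 8; b[25] = 1; b[26] = 9; b[27] = 10; b[28] = 6; b[29] = 3.
Since (b[28], b[29]) = (b[0], b[1]) = (6, 3) (two consecutive terms determine the rest), the sequence is periodic with period 28.
(117 - 0) mod 28 = 5, so b[117] = b[5] = 7.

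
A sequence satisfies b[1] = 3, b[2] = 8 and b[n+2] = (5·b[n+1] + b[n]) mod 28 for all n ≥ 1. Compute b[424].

27

Computing terms: b[1] = 3,  b[2] = 8,  b[3] = 15,  b[4] = 27,  b[5] = 10,  b[6] = 21,  b[7] = 3,  b[8] = 8.
The sequence repeats with period 6.
(424 - 1) mod 6 = 3, so b[424] = b[4] = 27.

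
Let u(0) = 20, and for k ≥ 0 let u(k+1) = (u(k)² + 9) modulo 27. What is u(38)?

25

u(0) = 20; u(1) = 4; u(2) = 25; u(3) = 13; u(4) = 16; u(5) = 22; u(6) = 7; u(7) = 4.
Since u(7) = u(1) = 4, the sequence is eventually periodic: after a pre-period of length 1 it cycles with period 6.
For k ≥ 1, u(k) depends only on (k - 1) mod 6. (38 - 1) mod 6 = 1, so u(38) = u(2) = 25.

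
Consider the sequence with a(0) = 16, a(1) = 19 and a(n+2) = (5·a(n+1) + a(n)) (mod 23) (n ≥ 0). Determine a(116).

14

a(0) = 16,  a(1) = 19,  a(2) = 19,  a(3) = 22,  a(4) = 14,  a(5) = 0,  a(6) = 14,  a(7) = 1,  a(8) = 19,  a(9) = 4,  a(10) = 16,  a(11) = 15,  a(12) = 22,  a(13) = 10,  a(14) = 3,  a(15) = 2,  a(16) = 13,  a(17) = 21,  a(18) = 3,  a(19) = 13,  a(20) = 22,  a(21) = 8,  a(22) = 16,  a(23) = 19.
Since (a(22), a(23)) = (a(0), a(1)) = (16, 19) (two consecutive terms determine the rest), the sequence is periodic with period 22.
(116 - 0) mod 22 = 6, so a(116) = a(6) = 14.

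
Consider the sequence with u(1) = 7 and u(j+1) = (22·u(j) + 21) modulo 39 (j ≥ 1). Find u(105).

10

u(1) = 7,  u(2) = 19,  u(3) = 10,  u(4) = 7.
Since u(4) = u(1) = 7, the sequence is periodic with period 3.
(105 - 1) mod 3 = 2, so u(105) = u(3) = 10.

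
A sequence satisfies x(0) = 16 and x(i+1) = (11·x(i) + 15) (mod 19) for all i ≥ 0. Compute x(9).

16

Computing terms: x(0) = 16; x(1) = 1; x(2) = 7; x(3) = 16.
The sequence repeats with period 3.
(9 - 0) mod 3 = 0, so x(9) = x(0) = 16.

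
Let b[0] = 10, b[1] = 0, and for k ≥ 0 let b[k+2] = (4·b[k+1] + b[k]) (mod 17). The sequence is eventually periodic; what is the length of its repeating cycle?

12

b[0] = 10; b[1] = 0; b[2] = 10; b[3] = 6; b[4] = 0; b[5] = 6; b[6] = 7; b[7] = 0; b[8] = 7; b[9] = 11; b[10] = 0; b[11] = 11; b[12] = 10; b[13] = 0.
Since (b[12], b[13]) = (b[0], b[1]) = (10, 0) (two consecutive terms determine the rest), the sequence is periodic with period 12.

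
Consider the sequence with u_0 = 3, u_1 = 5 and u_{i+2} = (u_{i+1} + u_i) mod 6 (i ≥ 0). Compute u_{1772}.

0

We have u_0 = 3; u_1 = 5; u_2 = 2; u_3 = 1; u_4 = 3; u_5 = 4; u_6 = 1; u_7 = 5; u_8 = 0; u_9 = 5; u_{10} = 5; u_{11} = 4; u_{12} = 3; u_{13} = 1; u_{14} = 4; u_{15} = 5; u_{16} = 3; u_{17} = 2; u_{18} = 5; u_{19} = 1; u_{20} = 0; u_{21} = 1; u_{22} = 1; u_{23} = 2; u_{24} = 3; u_{25} = 5.
Since (u_{24}, u_{25}) = (u_0, u_1) = (3, 5) (two consecutive terms determine the rest), the sequence is periodic with period 24.
So u_{1772} = u_{0 + ((1772-0) mod 24)} = u_{20} = 0.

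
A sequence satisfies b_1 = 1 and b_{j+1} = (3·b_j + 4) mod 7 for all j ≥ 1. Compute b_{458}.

b_1 = 1; b_2 = 0; b_3 = 4; b_4 = 2; b_5 = 3; b_6 = 6; b_7 = 1.
The sequence repeats with period 6.
So b_{458} = b_{1 + ((458-1) mod 6)} = b_2 = 0.

0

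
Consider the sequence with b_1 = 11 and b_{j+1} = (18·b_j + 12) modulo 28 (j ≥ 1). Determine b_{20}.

We have b_1 = 11; b_2 = 14; b_3 = 12; b_4 = 4; b_5 = 0; b_6 = 12.
Since b_6 = b_3 = 12, the sequence is eventually periodic: after a pre-period of length 2 it cycles with period 3.
For j ≥ 3, b_j depends only on (j - 3) mod 3. (20 - 3) mod 3 = 2, so b_{20} = b_5 = 0.

0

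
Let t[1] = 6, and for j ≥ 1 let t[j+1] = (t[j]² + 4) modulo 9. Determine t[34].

Listing terms: t[1] = 6,  t[2] = 4,  t[3] = 2,  t[4] = 8,  t[5] = 5,  t[6] = 2.
Since t[6] = t[3] = 2, the sequence is eventually periodic: after a pre-period of length 2 it cycles with period 3.
For j ≥ 3, t[j] depends only on (j - 3) mod 3. (34 - 3) mod 3 = 1, so t[34] = t[4] = 8.

8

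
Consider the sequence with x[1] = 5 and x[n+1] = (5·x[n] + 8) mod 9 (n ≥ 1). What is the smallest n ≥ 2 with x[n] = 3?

Computing terms: x[1] = 5,  x[2] = 6,  x[3] = 2,  x[4] = 0,  x[5] = 8,  x[6] = 3,  x[7] = 5.
Since x[7] = x[1] = 5, the sequence is periodic with period 6.
The value 3 first appears (with n ≥ 2) at x[6].

6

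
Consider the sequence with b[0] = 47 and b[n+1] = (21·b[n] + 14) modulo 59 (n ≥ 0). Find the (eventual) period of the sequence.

29

We have b[0] = 47; b[1] = 57; b[2] = 31; b[3] = 16; b[4] = 55; b[5] = 48; b[6] = 19; b[7] = 0; b[8] = 14; b[9] = 13; b[10] = 51; b[11] = 23; b[12] = 25; b[13] = 8; b[14] = 5; b[15] = 1; b[16] = 35; b[17] = 41; b[18] = 49; b[19] = 40; b[20] = 28; b[21] = 12; b[22] = 30; b[23] = 54; b[24] = 27; b[25] = 50; b[26] = 2; b[27] = 56; b[28] = 10; b[29] = 47.
Since b[29] = b[0] = 47, the sequence is periodic with period 29.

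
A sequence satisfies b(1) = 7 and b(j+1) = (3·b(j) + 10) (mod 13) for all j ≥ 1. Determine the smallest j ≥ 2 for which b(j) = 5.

Listing terms: b(1) = 7,  b(2) = 5,  b(3) = 12,  b(4) = 7.
Since b(4) = b(1) = 7, the sequence is periodic with period 3.
The value 5 first appears (with j ≥ 2) at b(2).

2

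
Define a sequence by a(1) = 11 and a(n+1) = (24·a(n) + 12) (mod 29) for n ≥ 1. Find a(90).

7

a(1) = 11, a(2) = 15, a(3) = 24, a(4) = 8, a(5) = 1, a(6) = 7, a(7) = 6, a(8) = 11.
The sequence repeats with period 7.
(90 - 1) mod 7 = 5, so a(90) = a(6) = 7.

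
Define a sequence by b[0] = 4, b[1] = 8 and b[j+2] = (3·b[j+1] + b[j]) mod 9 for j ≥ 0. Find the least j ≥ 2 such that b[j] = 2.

3

Computing terms: b[0] = 4, b[1] = 8, b[2] = 1, b[3] = 2, b[4] = 7, b[5] = 5, b[6] = 4, b[7] = 8.
Since (b[6], b[7]) = (b[0], b[1]) = (4, 8) (two consecutive terms determine the rest), the sequence is periodic with period 6.
The value 2 first appears (with j ≥ 2) at b[3].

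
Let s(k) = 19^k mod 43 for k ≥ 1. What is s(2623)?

s(1) = 19,  s(2) = 17,  s(3) = 22,  s(4) = 31,  s(5) = 30,  s(6) = 11,  s(7) = 37,  s(8) = 15,  s(9) = 27,  s(10) = 40,  s(11) = 29,  s(12) = 35,  s(13) = 20,  s(14) = 36,  s(15) = 39,  s(16) = 10,  s(17) = 18,  s(18) = 41,  s(19) = 5,  s(20) = 9,  s(21) = 42,  s(22) = 24,  s(23) = 26,  s(24) = 21,  s(25) = 12,  s(26) = 13,  s(27) = 32,  s(28) = 6,  s(29) = 28,  s(30) = 16,  s(31) = 3,  s(32) = 14,  s(33) = 8,  s(34) = 23,  s(35) = 7,  s(36) = 4,  s(37) = 33,  s(38) = 25,  s(39) = 2,  s(40) = 38,  s(41) = 34,  s(42) = 1,  s(43) = 19.
The sequence repeats with period 42.
So s(2623) = s(1 + ((2623-1) mod 42)) = s(19) = 5.

5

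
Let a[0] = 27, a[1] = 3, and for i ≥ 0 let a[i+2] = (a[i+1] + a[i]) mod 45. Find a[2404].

Computing terms: a[0] = 27,  a[1] = 3,  a[2] = 30,  a[3] = 33,  a[4] = 18,  a[5] = 6,  a[6] = 24,  a[7] = 30,  a[8] = 9,  a[9] = 39,  a[10] = 3,  a[11] = 42,  a[12] = 0,  a[13] = 42,  a[14] = 42,  a[15] = 39,  a[16] = 36,  a[17] = 30,  a[18] = 21,  a[19] = 6,  a[20] = 27,  a[21] = 33,  a[22] = 15,  a[23] = 3,  a[24] = 18,  a[25] = 21,  a[26] = 39,  a[27] = 15,  a[28] = 9,  a[29] = 24,  a[30] = 33,  a[31] = 12,  a[32] = 0,  a[33] = 12,  a[34] = 12,  a[35] = 24,  a[36] = 36,  a[37] = 15,  a[38] = 6,  a[39] = 21,  a[40] = 27,  a[41] = 3.
Since (a[40], a[41]) = (a[0], a[1]) = (27, 3) (two consecutive terms determine the rest), the sequence is periodic with period 40.
So a[2404] = a[0 + ((2404-0) mod 40)] = a[4] = 18.

18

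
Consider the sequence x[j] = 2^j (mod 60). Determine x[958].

4

x[1] = 2; x[2] = 4; x[3] = 8; x[4] = 16; x[5] = 32; x[6] = 4.
Since x[6] = x[2] = 4, the sequence is eventually periodic: after a pre-period of length 1 it cycles with period 4.
For j ≥ 2, x[j] depends only on (j - 2) mod 4. (958 - 2) mod 4 = 0, so x[958] = x[2] = 4.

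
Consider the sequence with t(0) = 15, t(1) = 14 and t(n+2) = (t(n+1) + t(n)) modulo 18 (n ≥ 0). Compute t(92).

Computing terms: t(0) = 15; t(1) = 14; t(2) = 11; t(3) = 7; t(4) = 0; t(5) = 7; t(6) = 7; t(7) = 14; t(8) = 3; t(9) = 17; t(10) = 2; t(11) = 1; t(12) = 3; t(13) = 4; t(14) = 7; t(15) = 11; t(16) = 0; t(17) = 11; t(18) = 11; t(19) = 4; t(20) = 15; t(21) = 1; t(22) = 16; t(23) = 17; t(24) = 15; t(25) = 14.
Since (t(24), t(25)) = (t(0), t(1)) = (15, 14) (two consecutive terms determine the rest), the sequence is periodic with period 24.
(92 - 0) mod 24 = 20, so t(92) = t(20) = 15.

15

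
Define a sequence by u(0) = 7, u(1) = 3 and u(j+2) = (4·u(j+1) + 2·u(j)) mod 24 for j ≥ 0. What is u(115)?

We have u(0) = 7,  u(1) = 3,  u(2) = 2,  u(3) = 14,  u(4) = 12,  u(5) = 4,  u(6) = 16,  u(7) = 0,  u(8) = 8,  u(9) = 8,  u(10) = 0,  u(11) = 16,  u(12) = 16,  u(13) = 0.
Since (u(12), u(13)) = (u(6), u(7)) = (16, 0) (two consecutive terms determine the rest), the sequence is eventually periodic: after a pre-period of length 6 it cycles with period 6.
For j ≥ 6, u(j) depends only on (j - 6) mod 6. (115 - 6) mod 6 = 1, so u(115) = u(7) = 0.

0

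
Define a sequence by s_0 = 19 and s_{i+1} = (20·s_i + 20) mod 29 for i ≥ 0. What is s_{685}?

Listing terms: s_0 = 19, s_1 = 23, s_2 = 16, s_3 = 21, s_4 = 5, s_5 = 4, s_6 = 13, s_7 = 19.
The sequence repeats with period 7.
So s_{685} = s_{0 + ((685-0) mod 7)} = s_6 = 13.

13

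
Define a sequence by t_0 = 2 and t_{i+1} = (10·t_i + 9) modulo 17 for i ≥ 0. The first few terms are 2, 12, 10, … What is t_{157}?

We have t_0 = 2,  t_1 = 12,  t_2 = 10,  t_3 = 7,  t_4 = 11,  t_5 = 0,  t_6 = 9,  t_7 = 14,  t_8 = 13,  t_9 = 3,  t_{10} = 5,  t_{11} = 8,  t_{12} = 4,  t_{13} = 15,  t_{14} = 6,  t_{15} = 1,  t_{16} = 2.
The sequence repeats with period 16.
(157 - 0) mod 16 = 13, so t_{157} = t_{13} = 15.

15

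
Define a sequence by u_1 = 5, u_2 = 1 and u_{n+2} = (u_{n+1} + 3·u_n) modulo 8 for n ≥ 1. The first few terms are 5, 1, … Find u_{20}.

1

Computing terms: u_1 = 5, u_2 = 1, u_3 = 0, u_4 = 3, u_5 = 3, u_6 = 4, u_7 = 5, u_8 = 1.
The sequence repeats with period 6.
(20 - 1) mod 6 = 1, so u_{20} = u_2 = 1.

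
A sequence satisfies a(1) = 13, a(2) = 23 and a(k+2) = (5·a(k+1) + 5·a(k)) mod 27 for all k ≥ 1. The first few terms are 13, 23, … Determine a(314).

2

We have a(1) = 13, a(2) = 23, a(3) = 18, a(4) = 16, a(5) = 8, a(6) = 12, a(7) = 19, a(8) = 20, a(9) = 6, a(10) = 22, a(11) = 5, a(12) = 0, a(13) = 25, a(14) = 17, a(15) = 21, a(16) = 1, a(17) = 2, a(18) = 15, a(19) = 4, a(20) = 14, a(21) = 9, a(22) = 7, a(23) = 26, a(24) = 3, a(25) = 10, a(26) = 11, a(27) = 24, a(28) = 13, a(29) = 23.
The sequence repeats with period 27.
(314 - 1) mod 27 = 16, so a(314) = a(17) = 2.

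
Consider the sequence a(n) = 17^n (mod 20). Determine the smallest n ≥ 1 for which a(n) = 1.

4

We have a(0) = 1; a(1) = 17; a(2) = 9; a(3) = 13; a(4) = 1.
Since a(4) = a(0) = 1, the sequence is periodic with period 4.
The value 1 next appears (with n ≥ 1) at a(4).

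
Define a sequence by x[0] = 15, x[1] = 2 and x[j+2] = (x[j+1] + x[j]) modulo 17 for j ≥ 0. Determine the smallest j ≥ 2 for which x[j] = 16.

8

We have x[0] = 15, x[1] = 2, x[2] = 0, x[3] = 2, x[4] = 2, x[5] = 4, x[6] = 6, x[7] = 10, x[8] = 16, x[9] = 9, x[10] = 8, x[11] = 0, x[12] = 8, x[13] = 8, x[14] = 16, x[15] = 7, x[16] = 6, x[17] = 13, x[18] = 2, x[19] = 15, x[20] = 0, x[21] = 15, x[22] = 15, x[23] = 13, x[24] = 11, x[25] = 7, x[26] = 1, x[27] = 8, x[28] = 9, x[29] = 0, x[30] = 9, x[31] = 9, x[32] = 1, x[33] = 10, x[34] = 11, x[35] = 4, x[36] = 15, x[37] = 2.
Since (x[36], x[37]) = (x[0], x[1]) = (15, 2) (two consecutive terms determine the rest), the sequence is periodic with period 36.
The value 16 first appears (with j ≥ 2) at x[8].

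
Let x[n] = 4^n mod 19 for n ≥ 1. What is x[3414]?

7

Listing terms: x[1] = 4,  x[2] = 16,  x[3] = 7,  x[4] = 9,  x[5] = 17,  x[6] = 11,  x[7] = 6,  x[8] = 5,  x[9] = 1,  x[10] = 4.
The sequence repeats with period 9.
So x[3414] = x[1 + ((3414-1) mod 9)] = x[3] = 7.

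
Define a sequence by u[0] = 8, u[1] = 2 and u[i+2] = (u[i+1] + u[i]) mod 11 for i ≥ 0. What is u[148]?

We have u[0] = 8; u[1] = 2; u[2] = 10; u[3] = 1; u[4] = 0; u[5] = 1; u[6] = 1; u[7] = 2; u[8] = 3; u[9] = 5; u[10] = 8; u[11] = 2.
The sequence repeats with period 10.
So u[148] = u[0 + ((148-0) mod 10)] = u[8] = 3.

3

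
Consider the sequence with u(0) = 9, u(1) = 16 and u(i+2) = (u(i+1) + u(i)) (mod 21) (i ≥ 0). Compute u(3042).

4

Listing terms: u(0) = 9, u(1) = 16, u(2) = 4, u(3) = 20, u(4) = 3, u(5) = 2, u(6) = 5, u(7) = 7, u(8) = 12, u(9) = 19, u(10) = 10, u(11) = 8, u(12) = 18, u(13) = 5, u(14) = 2, u(15) = 7, u(16) = 9, u(17) = 16.
Since (u(16), u(17)) = (u(0), u(1)) = (9, 16) (two consecutive terms determine the rest), the sequence is periodic with period 16.
(3042 - 0) mod 16 = 2, so u(3042) = u(2) = 4.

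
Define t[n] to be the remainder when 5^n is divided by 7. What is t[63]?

We have t[0] = 1; t[1] = 5; t[2] = 4; t[3] = 6; t[4] = 2; t[5] = 3; t[6] = 1.
Since t[6] = t[0] = 1, the sequence is periodic with period 6.
So t[63] = t[0 + ((63-0) mod 6)] = t[3] = 6.

6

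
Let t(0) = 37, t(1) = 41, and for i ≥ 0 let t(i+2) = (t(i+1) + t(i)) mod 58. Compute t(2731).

We have t(0) = 37; t(1) = 41; t(2) = 20; t(3) = 3; t(4) = 23; t(5) = 26; t(6) = 49; t(7) = 17; t(8) = 8; t(9) = 25; t(10) = 33; t(11) = 0; t(12) = 33; t(13) = 33; t(14) = 8; t(15) = 41; t(16) = 49; t(17) = 32; t(18) = 23; t(19) = 55; t(20) = 20; t(21) = 17; t(22) = 37; t(23) = 54; t(24) = 33; t(25) = 29; t(26) = 4; t(27) = 33; t(28) = 37; t(29) = 12; t(30) = 49; t(31) = 3; t(32) = 52; t(33) = 55; t(34) = 49; t(35) = 46; t(36) = 37; t(37) = 25; t(38) = 4; t(39) = 29; t(40) = 33; t(41) = 4; t(42) = 37; t(43) = 41.
The sequence repeats with period 42.
(2731 - 0) mod 42 = 1, so t(2731) = t(1) = 41.

41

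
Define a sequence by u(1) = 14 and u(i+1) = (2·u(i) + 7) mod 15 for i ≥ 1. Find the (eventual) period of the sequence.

4

Computing terms: u(1) = 14, u(2) = 5, u(3) = 2, u(4) = 11, u(5) = 14.
The sequence repeats with period 4.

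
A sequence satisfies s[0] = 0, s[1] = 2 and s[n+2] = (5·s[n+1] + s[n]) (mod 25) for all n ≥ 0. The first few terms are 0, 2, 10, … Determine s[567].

s[0] = 0,  s[1] = 2,  s[2] = 10,  s[3] = 2,  s[4] = 20,  s[5] = 2,  s[6] = 5,  s[7] = 2,  s[8] = 15,  s[9] = 2,  s[10] = 0,  s[11] = 2.
The sequence repeats with period 10.
So s[567] = s[0 + ((567-0) mod 10)] = s[7] = 2.

2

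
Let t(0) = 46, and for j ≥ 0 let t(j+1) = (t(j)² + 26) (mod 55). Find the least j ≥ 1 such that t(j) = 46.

6

Computing terms: t(0) = 46; t(1) = 52; t(2) = 35; t(3) = 41; t(4) = 2; t(5) = 30; t(6) = 46.
Since t(6) = t(0) = 46, the sequence is periodic with period 6.
The value 46 next appears (with j ≥ 1) at t(6).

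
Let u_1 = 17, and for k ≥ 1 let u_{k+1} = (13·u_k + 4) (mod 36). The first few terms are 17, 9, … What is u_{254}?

We have u_1 = 17, u_2 = 9, u_3 = 13, u_4 = 29, u_5 = 21, u_6 = 25, u_7 = 5, u_8 = 33, u_9 = 1, u_{10} = 17.
The sequence repeats with period 9.
(254 - 1) mod 9 = 1, so u_{254} = u_2 = 9.

9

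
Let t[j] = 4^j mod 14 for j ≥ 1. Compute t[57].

Computing terms: t[1] = 4; t[2] = 2; t[3] = 8; t[4] = 4.
Since t[4] = t[1] = 4, the sequence is periodic with period 3.
(57 - 1) mod 3 = 2, so t[57] = t[3] = 8.

8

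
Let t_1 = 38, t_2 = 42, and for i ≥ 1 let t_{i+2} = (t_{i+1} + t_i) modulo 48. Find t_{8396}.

Computing terms: t_1 = 38; t_2 = 42; t_3 = 32; t_4 = 26; t_5 = 10; t_6 = 36; t_7 = 46; t_8 = 34; t_9 = 32; t_{10} = 18; t_{11} = 2; t_{12} = 20; t_{13} = 22; t_{14} = 42; t_{15} = 16; t_{16} = 10; t_{17} = 26; t_{18} = 36; t_{19} = 14; t_{20} = 2; t_{21} = 16; t_{22} = 18; t_{23} = 34; t_{24} = 4; t_{25} = 38; t_{26} = 42.
Since (t_{25}, t_{26}) = (t_1, t_2) = (38, 42) (two consecutive terms determine the rest), the sequence is periodic with period 24.
So t_{8396} = t_{1 + ((8396-1) mod 24)} = t_{20} = 2.

2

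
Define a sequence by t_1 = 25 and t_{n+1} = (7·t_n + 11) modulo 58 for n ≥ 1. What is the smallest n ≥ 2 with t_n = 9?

Computing terms: t_1 = 25,  t_2 = 12,  t_3 = 37,  t_4 = 38,  t_5 = 45,  t_6 = 36,  t_7 = 31,  t_8 = 54,  t_9 = 41,  t_{10} = 8,  t_{11} = 9,  t_{12} = 16,  t_{13} = 7,  t_{14} = 2,  t_{15} = 25.
Since t_{15} = t_1 = 25, the sequence is periodic with period 14.
The value 9 first appears (with n ≥ 2) at t_{11}.

11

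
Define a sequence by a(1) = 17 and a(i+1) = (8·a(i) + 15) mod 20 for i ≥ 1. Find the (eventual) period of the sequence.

a(1) = 17,  a(2) = 11,  a(3) = 3,  a(4) = 19,  a(5) = 7,  a(6) = 11.
Since a(6) = a(2) = 11, the sequence is eventually periodic: after a pre-period of length 1 it cycles with period 4.

4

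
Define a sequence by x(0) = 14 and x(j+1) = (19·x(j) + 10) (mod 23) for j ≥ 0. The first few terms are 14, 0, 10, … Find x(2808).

We have x(0) = 14, x(1) = 0, x(2) = 10, x(3) = 16, x(4) = 15, x(5) = 19, x(6) = 3, x(7) = 21, x(8) = 18, x(9) = 7, x(10) = 5, x(11) = 13, x(12) = 4, x(13) = 17, x(14) = 11, x(15) = 12, x(16) = 8, x(17) = 1, x(18) = 6, x(19) = 9, x(20) = 20, x(21) = 22, x(22) = 14.
The sequence repeats with period 22.
So x(2808) = x(0 + ((2808-0) mod 22)) = x(14) = 11.

11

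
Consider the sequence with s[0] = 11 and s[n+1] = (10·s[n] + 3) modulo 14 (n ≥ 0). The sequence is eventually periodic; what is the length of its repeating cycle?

s[0] = 11,  s[1] = 1,  s[2] = 13,  s[3] = 7,  s[4] = 3,  s[5] = 5,  s[6] = 11.
Since s[6] = s[0] = 11, the sequence is periodic with period 6.

6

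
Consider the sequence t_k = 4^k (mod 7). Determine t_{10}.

Listing terms: t_0 = 1,  t_1 = 4,  t_2 = 2,  t_3 = 1.
The sequence repeats with period 3.
(10 - 0) mod 3 = 1, so t_{10} = t_1 = 4.

4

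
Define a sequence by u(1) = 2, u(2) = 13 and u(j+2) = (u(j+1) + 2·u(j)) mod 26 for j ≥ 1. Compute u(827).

21

u(1) = 2, u(2) = 13, u(3) = 17, u(4) = 17, u(5) = 25, u(6) = 7, u(7) = 5, u(8) = 19, u(9) = 3, u(10) = 15, u(11) = 21, u(12) = 25, u(13) = 15, u(14) = 13, u(15) = 17.
Since (u(14), u(15)) = (u(2), u(3)) = (13, 17) (two consecutive terms determine the rest), the sequence is eventually periodic: after a pre-period of length 1 it cycles with period 12.
For j ≥ 2, u(j) depends only on (j - 2) mod 12. (827 - 2) mod 12 = 9, so u(827) = u(11) = 21.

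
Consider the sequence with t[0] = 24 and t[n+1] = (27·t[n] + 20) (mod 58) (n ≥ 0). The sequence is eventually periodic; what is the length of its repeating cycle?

We have t[0] = 24, t[1] = 30, t[2] = 18, t[3] = 42, t[4] = 52, t[5] = 32, t[6] = 14, t[7] = 50, t[8] = 36, t[9] = 6, t[10] = 8, t[11] = 4, t[12] = 12, t[13] = 54, t[14] = 28, t[15] = 22, t[16] = 34, t[17] = 10, t[18] = 0, t[19] = 20, t[20] = 38, t[21] = 2, t[22] = 16, t[23] = 46, t[24] = 44, t[25] = 48, t[26] = 40, t[27] = 56, t[28] = 24.
The sequence repeats with period 28.

28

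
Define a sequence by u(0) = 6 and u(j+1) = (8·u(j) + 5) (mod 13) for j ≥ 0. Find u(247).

Computing terms: u(0) = 6; u(1) = 1; u(2) = 0; u(3) = 5; u(4) = 6.
Since u(4) = u(0) = 6, the sequence is periodic with period 4.
(247 - 0) mod 4 = 3, so u(247) = u(3) = 5.

5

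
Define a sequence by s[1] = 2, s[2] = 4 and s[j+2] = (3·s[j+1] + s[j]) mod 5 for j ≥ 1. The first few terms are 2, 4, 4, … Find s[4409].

Computing terms: s[1] = 2; s[2] = 4; s[3] = 4; s[4] = 1; s[5] = 2; s[6] = 2; s[7] = 3; s[8] = 1; s[9] = 1; s[10] = 4; s[11] = 3; s[12] = 3; s[13] = 2; s[14] = 4.
Since (s[13], s[14]) = (s[1], s[2]) = (2, 4) (two consecutive terms determine the rest), the sequence is periodic with period 12.
So s[4409] = s[1 + ((4409-1) mod 12)] = s[5] = 2.

2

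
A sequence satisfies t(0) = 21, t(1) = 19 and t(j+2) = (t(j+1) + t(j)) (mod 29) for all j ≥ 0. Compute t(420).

Computing terms: t(0) = 21,  t(1) = 19,  t(2) = 11,  t(3) = 1,  t(4) = 12,  t(5) = 13,  t(6) = 25,  t(7) = 9,  t(8) = 5,  t(9) = 14,  t(10) = 19,  t(11) = 4,  t(12) = 23,  t(13) = 27,  t(14) = 21,  t(15) = 19.
The sequence repeats with period 14.
So t(420) = t(0 + ((420-0) mod 14)) = t(0) = 21.

21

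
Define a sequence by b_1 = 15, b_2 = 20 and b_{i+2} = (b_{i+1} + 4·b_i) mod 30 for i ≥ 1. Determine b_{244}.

Computing terms: b_1 = 15,  b_2 = 20,  b_3 = 20,  b_4 = 10,  b_5 = 0,  b_6 = 10,  b_7 = 10,  b_8 = 20,  b_9 = 0,  b_{10} = 20,  b_{11} = 20.
Since (b_{10}, b_{11}) = (b_2, b_3) = (20, 20) (two consecutive terms determine the rest), the sequence is eventually periodic: after a pre-period of length 1 it cycles with period 8.
For i ≥ 2, b_i depends only on (i - 2) mod 8. (244 - 2) mod 8 = 2, so b_{244} = b_4 = 10.

10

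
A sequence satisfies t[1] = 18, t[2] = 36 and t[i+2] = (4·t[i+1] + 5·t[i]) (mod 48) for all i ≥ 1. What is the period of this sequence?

4

Listing terms: t[1] = 18,  t[2] = 36,  t[3] = 42,  t[4] = 12,  t[5] = 18,  t[6] = 36.
Since (t[5], t[6]) = (t[1], t[2]) = (18, 36) (two consecutive terms determine the rest), the sequence is periodic with period 4.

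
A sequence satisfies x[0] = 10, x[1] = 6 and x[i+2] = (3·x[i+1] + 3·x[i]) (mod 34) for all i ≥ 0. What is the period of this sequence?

16

x[0] = 10,  x[1] = 6,  x[2] = 14,  x[3] = 26,  x[4] = 18,  x[5] = 30,  x[6] = 8,  x[7] = 12,  x[8] = 26,  x[9] = 12,  x[10] = 12,  x[11] = 4,  x[12] = 14,  x[13] = 20,  x[14] = 0,  x[15] = 26,  x[16] = 10,  x[17] = 6.
The sequence repeats with period 16.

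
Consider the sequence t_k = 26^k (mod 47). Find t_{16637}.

22

Computing terms: t_1 = 26, t_2 = 18, t_3 = 45, t_4 = 42, t_5 = 11, t_6 = 4, t_7 = 10, t_8 = 25, t_9 = 39, t_{10} = 27, t_{11} = 44, t_{12} = 16, t_{13} = 40, t_{14} = 6, t_{15} = 15, t_{16} = 14, t_{17} = 35, t_{18} = 17, t_{19} = 19, t_{20} = 24, t_{21} = 13, t_{22} = 9, t_{23} = 46, t_{24} = 21, t_{25} = 29, t_{26} = 2, t_{27} = 5, t_{28} = 36, t_{29} = 43, t_{30} = 37, t_{31} = 22, t_{32} = 8, t_{33} = 20, t_{34} = 3, t_{35} = 31, t_{36} = 7, t_{37} = 41, t_{38} = 32, t_{39} = 33, t_{40} = 12, t_{41} = 30, t_{42} = 28, t_{43} = 23, t_{44} = 34, t_{45} = 38, t_{46} = 1, t_{47} = 26.
The sequence repeats with period 46.
(16637 - 1) mod 46 = 30, so t_{16637} = t_{31} = 22.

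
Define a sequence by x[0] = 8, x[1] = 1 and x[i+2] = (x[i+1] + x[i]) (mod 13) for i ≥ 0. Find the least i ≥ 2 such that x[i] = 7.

9

We have x[0] = 8,  x[1] = 1,  x[2] = 9,  x[3] = 10,  x[4] = 6,  x[5] = 3,  x[6] = 9,  x[7] = 12,  x[8] = 8,  x[9] = 7,  x[10] = 2,  x[11] = 9,  x[12] = 11,  x[13] = 7,  x[14] = 5,  x[15] = 12,  x[16] = 4,  x[17] = 3,  x[18] = 7,  x[19] = 10,  x[20] = 4,  x[21] = 1,  x[22] = 5,  x[23] = 6,  x[24] = 11,  x[25] = 4,  x[26] = 2,  x[27] = 6,  x[28] = 8,  x[29] = 1.
The sequence repeats with period 28.
The value 7 first appears (with i ≥ 2) at x[9].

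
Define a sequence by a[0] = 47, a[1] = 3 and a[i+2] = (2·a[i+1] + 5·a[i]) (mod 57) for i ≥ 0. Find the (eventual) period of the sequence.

18

We have a[0] = 47, a[1] = 3, a[2] = 13, a[3] = 41, a[4] = 33, a[5] = 43, a[6] = 23, a[7] = 33, a[8] = 10, a[9] = 14, a[10] = 21, a[11] = 55, a[12] = 44, a[13] = 21, a[14] = 34, a[15] = 2, a[16] = 3, a[17] = 16, a[18] = 47, a[19] = 3.
The sequence repeats with period 18.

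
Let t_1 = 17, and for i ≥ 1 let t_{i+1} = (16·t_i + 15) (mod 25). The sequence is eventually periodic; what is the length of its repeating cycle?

5

Computing terms: t_1 = 17, t_2 = 12, t_3 = 7, t_4 = 2, t_5 = 22, t_6 = 17.
Since t_6 = t_1 = 17, the sequence is periodic with period 5.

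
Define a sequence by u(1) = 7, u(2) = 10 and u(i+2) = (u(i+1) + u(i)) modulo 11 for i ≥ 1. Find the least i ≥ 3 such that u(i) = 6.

Computing terms: u(1) = 7, u(2) = 10, u(3) = 6, u(4) = 5, u(5) = 0, u(6) = 5, u(7) = 5, u(8) = 10, u(9) = 4, u(10) = 3, u(11) = 7, u(12) = 10.
Since (u(11), u(12)) = (u(1), u(2)) = (7, 10) (two consecutive terms determine the rest), the sequence is periodic with period 10.
The value 6 first appears (with i ≥ 3) at u(3).

3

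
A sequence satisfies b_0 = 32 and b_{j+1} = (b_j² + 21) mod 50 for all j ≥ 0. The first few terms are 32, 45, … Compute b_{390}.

12

Computing terms: b_0 = 32,  b_1 = 45,  b_2 = 46,  b_3 = 37,  b_4 = 40,  b_5 = 21,  b_6 = 12,  b_7 = 15,  b_8 = 46.
Since b_8 = b_2 = 46, the sequence is eventually periodic: after a pre-period of length 2 it cycles with period 6.
For j ≥ 2, b_j depends only on (j - 2) mod 6. (390 - 2) mod 6 = 4, so b_{390} = b_6 = 12.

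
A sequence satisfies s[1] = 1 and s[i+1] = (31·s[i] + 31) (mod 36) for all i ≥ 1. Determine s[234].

We have s[1] = 1, s[2] = 26, s[3] = 9, s[4] = 22, s[5] = 29, s[6] = 30, s[7] = 25, s[8] = 14, s[9] = 33, s[10] = 10, s[11] = 17, s[12] = 18, s[13] = 13, s[14] = 2, s[15] = 21, s[16] = 34, s[17] = 5, s[18] = 6, s[19] = 1.
Since s[19] = s[1] = 1, the sequence is periodic with period 18.
(234 - 1) mod 18 = 17, so s[234] = s[18] = 6.

6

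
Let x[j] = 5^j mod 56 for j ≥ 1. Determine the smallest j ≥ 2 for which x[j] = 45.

5

We have x[1] = 5, x[2] = 25, x[3] = 13, x[4] = 9, x[5] = 45, x[6] = 1, x[7] = 5.
Since x[7] = x[1] = 5, the sequence is periodic with period 6.
The value 45 first appears (with j ≥ 2) at x[5].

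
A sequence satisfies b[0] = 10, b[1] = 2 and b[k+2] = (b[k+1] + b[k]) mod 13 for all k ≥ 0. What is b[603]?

11

b[0] = 10,  b[1] = 2,  b[2] = 12,  b[3] = 1,  b[4] = 0,  b[5] = 1,  b[6] = 1,  b[7] = 2,  b[8] = 3,  b[9] = 5,  b[10] = 8,  b[11] = 0,  b[12] = 8,  b[13] = 8,  b[14] = 3,  b[15] = 11,  b[16] = 1,  b[17] = 12,  b[18] = 0,  b[19] = 12,  b[20] = 12,  b[21] = 11,  b[22] = 10,  b[23] = 8,  b[24] = 5,  b[25] = 0,  b[26] = 5,  b[27] = 5,  b[28] = 10,  b[29] = 2.
Since (b[28], b[29]) = (b[0], b[1]) = (10, 2) (two consecutive terms determine the rest), the sequence is periodic with period 28.
So b[603] = b[0 + ((603-0) mod 28)] = b[15] = 11.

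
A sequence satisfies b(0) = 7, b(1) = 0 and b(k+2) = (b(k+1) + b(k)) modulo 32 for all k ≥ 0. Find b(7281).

3

Listing terms: b(0) = 7, b(1) = 0, b(2) = 7, b(3) = 7, b(4) = 14, b(5) = 21, b(6) = 3, b(7) = 24, b(8) = 27, b(9) = 19, b(10) = 14, b(11) = 1, b(12) = 15, b(13) = 16, b(14) = 31, b(15) = 15, b(16) = 14, b(17) = 29, b(18) = 11, b(19) = 8, b(20) = 19, b(21) = 27, b(22) = 14, b(23) = 9, b(24) = 23, b(25) = 0, b(26) = 23, b(27) = 23, b(28) = 14, b(29) = 5, b(30) = 19, b(31) = 24, b(32) = 11, b(33) = 3, b(34) = 14, b(35) = 17, b(36) = 31, b(37) = 16, b(38) = 15, b(39) = 31, b(40) = 14, b(41) = 13, b(42) = 27, b(43) = 8, b(44) = 3, b(45) = 11, b(46) = 14, b(47) = 25, b(48) = 7, b(49) = 0.
Since (b(48), b(49)) = (b(0), b(1)) = (7, 0) (two consecutive terms determine the rest), the sequence is periodic with period 48.
So b(7281) = b(0 + ((7281-0) mod 48)) = b(33) = 3.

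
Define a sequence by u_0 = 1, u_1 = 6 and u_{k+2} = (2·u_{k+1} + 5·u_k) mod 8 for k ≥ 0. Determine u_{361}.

6

Listing terms: u_0 = 1; u_1 = 6; u_2 = 1; u_3 = 0; u_4 = 5; u_5 = 2; u_6 = 5; u_7 = 4; u_8 = 1; u_9 = 6.
Since (u_8, u_9) = (u_0, u_1) = (1, 6) (two consecutive terms determine the rest), the sequence is periodic with period 8.
(361 - 0) mod 8 = 1, so u_{361} = u_1 = 6.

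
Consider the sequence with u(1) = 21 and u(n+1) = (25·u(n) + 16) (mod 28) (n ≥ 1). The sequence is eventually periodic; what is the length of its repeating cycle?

Computing terms: u(1) = 21; u(2) = 9; u(3) = 17; u(4) = 21.
The sequence repeats with period 3.

3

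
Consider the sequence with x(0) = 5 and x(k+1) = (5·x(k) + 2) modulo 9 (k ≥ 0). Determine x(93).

Listing terms: x(0) = 5,  x(1) = 0,  x(2) = 2,  x(3) = 3,  x(4) = 8,  x(5) = 6,  x(6) = 5.
The sequence repeats with period 6.
(93 - 0) mod 6 = 3, so x(93) = x(3) = 3.

3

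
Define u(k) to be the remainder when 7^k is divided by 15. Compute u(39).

We have u(0) = 1; u(1) = 7; u(2) = 4; u(3) = 13; u(4) = 1.
The sequence repeats with period 4.
So u(39) = u(0 + ((39-0) mod 4)) = u(3) = 13.

13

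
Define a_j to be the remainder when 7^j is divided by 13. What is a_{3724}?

a_1 = 7,  a_2 = 10,  a_3 = 5,  a_4 = 9,  a_5 = 11,  a_6 = 12,  a_7 = 6,  a_8 = 3,  a_9 = 8,  a_{10} = 4,  a_{11} = 2,  a_{12} = 1,  a_{13} = 7.
Since a_{13} = a_1 = 7, the sequence is periodic with period 12.
So a_{3724} = a_{1 + ((3724-1) mod 12)} = a_4 = 9.

9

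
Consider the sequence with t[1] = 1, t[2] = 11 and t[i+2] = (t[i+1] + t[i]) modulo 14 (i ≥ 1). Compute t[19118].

Listing terms: t[1] = 1,  t[2] = 11,  t[3] = 12,  t[4] = 9,  t[5] = 7,  t[6] = 2,  t[7] = 9,  t[8] = 11,  t[9] = 6,  t[10] = 3,  t[11] = 9,  t[12] = 12,  t[13] = 7,  t[14] = 5,  t[15] = 12,  t[16] = 3,  t[17] = 1,  t[18] = 4,  t[19] = 5,  t[20] = 9,  t[21] = 0,  t[22] = 9,  t[23] = 9,  t[24] = 4,  t[25] = 13,  t[26] = 3,  t[27] = 2,  t[28] = 5,  t[29] = 7,  t[30] = 12,  t[31] = 5,  t[32] = 3,  t[33] = 8,  t[34] = 11,  t[35] = 5,  t[36] = 2,  t[37] = 7,  t[38] = 9,  t[39] = 2,  t[40] = 11,  t[41] = 13,  t[42] = 10,  t[43] = 9,  t[44] = 5,  t[45] = 0,  t[46] = 5,  t[47] = 5,  t[48] = 10,  t[49] = 1,  t[50] = 11.
Since (t[49], t[50]) = (t[1], t[2]) = (1, 11) (two consecutive terms determine the rest), the sequence is periodic with period 48.
So t[19118] = t[1 + ((19118-1) mod 48)] = t[14] = 5.

5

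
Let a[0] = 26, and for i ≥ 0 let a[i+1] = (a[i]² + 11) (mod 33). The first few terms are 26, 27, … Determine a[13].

a[0] = 26; a[1] = 27; a[2] = 14; a[3] = 9; a[4] = 26.
Since a[4] = a[0] = 26, the sequence is periodic with period 4.
So a[13] = a[0 + ((13-0) mod 4)] = a[1] = 27.

27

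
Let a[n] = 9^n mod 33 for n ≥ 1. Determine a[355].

12

a[1] = 9; a[2] = 15; a[3] = 3; a[4] = 27; a[5] = 12; a[6] = 9.
The sequence repeats with period 5.
So a[355] = a[1 + ((355-1) mod 5)] = a[5] = 12.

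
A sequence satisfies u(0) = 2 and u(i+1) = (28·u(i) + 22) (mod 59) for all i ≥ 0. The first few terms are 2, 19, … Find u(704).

0

We have u(0) = 2; u(1) = 19; u(2) = 23; u(3) = 17; u(4) = 26; u(5) = 42; u(6) = 18; u(7) = 54; u(8) = 0; u(9) = 22; u(10) = 48; u(11) = 9; u(12) = 38; u(13) = 24; u(14) = 45; u(15) = 43; u(16) = 46; u(17) = 12; u(18) = 4; u(19) = 16; u(20) = 57; u(21) = 25; u(22) = 14; u(23) = 1; u(24) = 50; u(25) = 6; u(26) = 13; u(27) = 32; u(28) = 33; u(29) = 2.
Since u(29) = u(0) = 2, the sequence is periodic with period 29.
So u(704) = u(0 + ((704-0) mod 29)) = u(8) = 0.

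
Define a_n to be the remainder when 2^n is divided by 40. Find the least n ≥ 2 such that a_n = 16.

4

a_1 = 2, a_2 = 4, a_3 = 8, a_4 = 16, a_5 = 32, a_6 = 24, a_7 = 8.
Since a_7 = a_3 = 8, the sequence is eventually periodic: after a pre-period of length 2 it cycles with period 4.
The value 16 first appears (with n ≥ 2) at a_4.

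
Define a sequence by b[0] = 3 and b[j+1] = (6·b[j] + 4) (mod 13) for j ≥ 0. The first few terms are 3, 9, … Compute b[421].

Listing terms: b[0] = 3, b[1] = 9, b[2] = 6, b[3] = 1, b[4] = 10, b[5] = 12, b[6] = 11, b[7] = 5, b[8] = 8, b[9] = 0, b[10] = 4, b[11] = 2, b[12] = 3.
The sequence repeats with period 12.
So b[421] = b[0 + ((421-0) mod 12)] = b[1] = 9.

9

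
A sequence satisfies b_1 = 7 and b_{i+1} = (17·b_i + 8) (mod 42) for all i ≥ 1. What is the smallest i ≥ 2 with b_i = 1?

2

Computing terms: b_1 = 7, b_2 = 1, b_3 = 25, b_4 = 13, b_5 = 19, b_6 = 37, b_7 = 7.
Since b_7 = b_1 = 7, the sequence is periodic with period 6.
The value 1 first appears (with i ≥ 2) at b_2.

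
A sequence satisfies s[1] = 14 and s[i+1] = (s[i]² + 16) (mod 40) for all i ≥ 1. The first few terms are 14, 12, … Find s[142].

s[1] = 14,  s[2] = 12,  s[3] = 0,  s[4] = 16,  s[5] = 32,  s[6] = 0.
Since s[6] = s[3] = 0, the sequence is eventually periodic: after a pre-period of length 2 it cycles with period 3.
For i ≥ 3, s[i] depends only on (i - 3) mod 3. (142 - 3) mod 3 = 1, so s[142] = s[4] = 16.

16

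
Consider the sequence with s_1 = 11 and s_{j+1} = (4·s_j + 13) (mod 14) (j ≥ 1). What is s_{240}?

3

s_1 = 11, s_2 = 1, s_3 = 3, s_4 = 11.
The sequence repeats with period 3.
So s_{240} = s_{1 + ((240-1) mod 3)} = s_3 = 3.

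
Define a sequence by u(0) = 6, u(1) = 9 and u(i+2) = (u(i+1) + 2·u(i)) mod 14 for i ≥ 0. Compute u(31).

9

Computing terms: u(0) = 6,  u(1) = 9,  u(2) = 7,  u(3) = 11,  u(4) = 11,  u(5) = 5,  u(6) = 13,  u(7) = 9,  u(8) = 7.
Since (u(7), u(8)) = (u(1), u(2)) = (9, 7) (two consecutive terms determine the rest), the sequence is eventually periodic: after a pre-period of length 1 it cycles with period 6.
For i ≥ 1, u(i) depends only on (i - 1) mod 6. (31 - 1) mod 6 = 0, so u(31) = u(1) = 9.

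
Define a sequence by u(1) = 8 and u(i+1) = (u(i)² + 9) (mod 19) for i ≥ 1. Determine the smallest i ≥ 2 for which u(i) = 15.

6

u(1) = 8; u(2) = 16; u(3) = 18; u(4) = 10; u(5) = 14; u(6) = 15; u(7) = 6; u(8) = 7; u(9) = 1; u(10) = 10.
Since u(10) = u(4) = 10, the sequence is eventually periodic: after a pre-period of length 3 it cycles with period 6.
The value 15 first appears (with i ≥ 2) at u(6).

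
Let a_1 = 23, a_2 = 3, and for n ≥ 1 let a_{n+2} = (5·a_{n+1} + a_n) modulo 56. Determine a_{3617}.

a_1 = 23, a_2 = 3, a_3 = 38, a_4 = 25, a_5 = 51, a_6 = 0, a_7 = 51, a_8 = 31, a_9 = 38, a_{10} = 53, a_{11} = 23, a_{12} = 0, a_{13} = 23, a_{14} = 3.
The sequence repeats with period 12.
So a_{3617} = a_{1 + ((3617-1) mod 12)} = a_5 = 51.

51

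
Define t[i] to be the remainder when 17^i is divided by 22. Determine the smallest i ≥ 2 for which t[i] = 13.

Computing terms: t[1] = 17; t[2] = 3; t[3] = 7; t[4] = 9; t[5] = 21; t[6] = 5; t[7] = 19; t[8] = 15; t[9] = 13; t[10] = 1; t[11] = 17.
Since t[11] = t[1] = 17, the sequence is periodic with period 10.
The value 13 first appears (with i ≥ 2) at t[9].

9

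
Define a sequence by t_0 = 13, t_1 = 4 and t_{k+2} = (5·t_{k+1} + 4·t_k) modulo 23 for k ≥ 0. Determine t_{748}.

We have t_0 = 13,  t_1 = 4,  t_2 = 3,  t_3 = 8,  t_4 = 6,  t_5 = 16,  t_6 = 12,  t_7 = 9,  t_8 = 1,  t_9 = 18,  t_{10} = 2,  t_{11} = 13,  t_{12} = 4.
Since (t_{11}, t_{12}) = (t_0, t_1) = (13, 4) (two consecutive terms determine the rest), the sequence is periodic with period 11.
So t_{748} = t_{0 + ((748-0) mod 11)} = t_0 = 13.

13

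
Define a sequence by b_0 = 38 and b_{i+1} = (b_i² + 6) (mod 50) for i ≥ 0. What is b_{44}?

Listing terms: b_0 = 38,  b_1 = 0,  b_2 = 6,  b_3 = 42,  b_4 = 20,  b_5 = 6.
Since b_5 = b_2 = 6, the sequence is eventually periodic: after a pre-period of length 2 it cycles with period 3.
For i ≥ 2, b_i depends only on (i - 2) mod 3. (44 - 2) mod 3 = 0, so b_{44} = b_2 = 6.

6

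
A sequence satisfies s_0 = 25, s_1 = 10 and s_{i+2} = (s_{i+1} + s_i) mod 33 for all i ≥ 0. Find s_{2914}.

14

Listing terms: s_0 = 25; s_1 = 10; s_2 = 2; s_3 = 12; s_4 = 14; s_5 = 26; s_6 = 7; s_7 = 0; s_8 = 7; s_9 = 7; s_{10} = 14; s_{11} = 21; s_{12} = 2; s_{13} = 23; s_{14} = 25; s_{15} = 15; s_{16} = 7; s_{17} = 22; s_{18} = 29; s_{19} = 18; s_{20} = 14; s_{21} = 32; s_{22} = 13; s_{23} = 12; s_{24} = 25; s_{25} = 4; s_{26} = 29; s_{27} = 0; s_{28} = 29; s_{29} = 29; s_{30} = 25; s_{31} = 21; s_{32} = 13; s_{33} = 1; s_{34} = 14; s_{35} = 15; s_{36} = 29; s_{37} = 11; s_{38} = 7; s_{39} = 18; s_{40} = 25; s_{41} = 10.
Since (s_{40}, s_{41}) = (s_0, s_1) = (25, 10) (two consecutive terms determine the rest), the sequence is periodic with period 40.
So s_{2914} = s_{0 + ((2914-0) mod 40)} = s_{34} = 14.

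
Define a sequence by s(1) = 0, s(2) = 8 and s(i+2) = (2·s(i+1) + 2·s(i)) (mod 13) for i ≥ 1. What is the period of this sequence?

We have s(1) = 0; s(2) = 8; s(3) = 3; s(4) = 9; s(5) = 11; s(6) = 1; s(7) = 11; s(8) = 11; s(9) = 5; s(10) = 6; s(11) = 9; s(12) = 4; s(13) = 0; s(14) = 8.
The sequence repeats with period 12.

12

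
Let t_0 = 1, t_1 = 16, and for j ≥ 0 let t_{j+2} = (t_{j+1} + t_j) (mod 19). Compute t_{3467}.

16

t_0 = 1,  t_1 = 16,  t_2 = 17,  t_3 = 14,  t_4 = 12,  t_5 = 7,  t_6 = 0,  t_7 = 7,  t_8 = 7,  t_9 = 14,  t_{10} = 2,  t_{11} = 16,  t_{12} = 18,  t_{13} = 15,  t_{14} = 14,  t_{15} = 10,  t_{16} = 5,  t_{17} = 15,  t_{18} = 1,  t_{19} = 16.
Since (t_{18}, t_{19}) = (t_0, t_1) = (1, 16) (two consecutive terms determine the rest), the sequence is periodic with period 18.
(3467 - 0) mod 18 = 11, so t_{3467} = t_{11} = 16.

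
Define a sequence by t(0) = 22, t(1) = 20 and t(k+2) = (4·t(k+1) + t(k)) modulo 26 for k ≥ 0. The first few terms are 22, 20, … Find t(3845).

16

t(0) = 22, t(1) = 20, t(2) = 24, t(3) = 12, t(4) = 20, t(5) = 14, t(6) = 24, t(7) = 6, t(8) = 22, t(9) = 16, t(10) = 8, t(11) = 22, t(12) = 18, t(13) = 16, t(14) = 4, t(15) = 6, t(16) = 2, t(17) = 14, t(18) = 6, t(19) = 12, t(20) = 2, t(21) = 20, t(22) = 4, t(23) = 10, t(24) = 18, t(25) = 4, t(26) = 8, t(27) = 10, t(28) = 22, t(29) = 20.
Since (t(28), t(29)) = (t(0), t(1)) = (22, 20) (two consecutive terms determine the rest), the sequence is periodic with period 28.
(3845 - 0) mod 28 = 9, so t(3845) = t(9) = 16.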